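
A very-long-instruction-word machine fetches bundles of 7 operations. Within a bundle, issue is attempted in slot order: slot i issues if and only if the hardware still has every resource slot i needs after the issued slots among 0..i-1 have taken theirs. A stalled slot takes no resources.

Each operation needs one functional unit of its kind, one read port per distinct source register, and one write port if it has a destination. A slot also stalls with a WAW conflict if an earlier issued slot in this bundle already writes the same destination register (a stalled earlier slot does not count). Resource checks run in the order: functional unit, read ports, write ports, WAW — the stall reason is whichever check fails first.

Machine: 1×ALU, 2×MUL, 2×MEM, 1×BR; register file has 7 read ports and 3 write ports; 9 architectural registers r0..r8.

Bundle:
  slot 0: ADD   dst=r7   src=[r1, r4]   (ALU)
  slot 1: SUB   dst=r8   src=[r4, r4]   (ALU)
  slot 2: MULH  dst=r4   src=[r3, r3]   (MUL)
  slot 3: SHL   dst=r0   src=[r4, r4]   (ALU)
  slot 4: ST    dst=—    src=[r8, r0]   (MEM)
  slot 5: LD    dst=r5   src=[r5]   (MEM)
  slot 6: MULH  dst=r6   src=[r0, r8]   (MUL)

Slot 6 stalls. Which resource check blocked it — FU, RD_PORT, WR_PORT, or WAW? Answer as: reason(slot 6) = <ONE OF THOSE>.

[0] ALU needs rd=2 wr=1: ok; after: ALU=0 MUL=2 MEM=2 BR=1, R=5, W=2
[1] ALU needs rd=1 wr=1: FU; after: ALU=0 MUL=2 MEM=2 BR=1, R=5, W=2
[2] MUL needs rd=1 wr=1: ok; after: ALU=0 MUL=1 MEM=2 BR=1, R=4, W=1
[3] ALU needs rd=1 wr=1: FU; after: ALU=0 MUL=1 MEM=2 BR=1, R=4, W=1
[4] MEM needs rd=2 wr=0: ok; after: ALU=0 MUL=1 MEM=1 BR=1, R=2, W=1
[5] MEM needs rd=1 wr=1: ok; after: ALU=0 MUL=1 MEM=0 BR=1, R=1, W=0
[6] MUL needs rd=2 wr=1: RD_PORT; after: ALU=0 MUL=1 MEM=0 BR=1, R=1, W=0

reason(slot 6) = RD_PORT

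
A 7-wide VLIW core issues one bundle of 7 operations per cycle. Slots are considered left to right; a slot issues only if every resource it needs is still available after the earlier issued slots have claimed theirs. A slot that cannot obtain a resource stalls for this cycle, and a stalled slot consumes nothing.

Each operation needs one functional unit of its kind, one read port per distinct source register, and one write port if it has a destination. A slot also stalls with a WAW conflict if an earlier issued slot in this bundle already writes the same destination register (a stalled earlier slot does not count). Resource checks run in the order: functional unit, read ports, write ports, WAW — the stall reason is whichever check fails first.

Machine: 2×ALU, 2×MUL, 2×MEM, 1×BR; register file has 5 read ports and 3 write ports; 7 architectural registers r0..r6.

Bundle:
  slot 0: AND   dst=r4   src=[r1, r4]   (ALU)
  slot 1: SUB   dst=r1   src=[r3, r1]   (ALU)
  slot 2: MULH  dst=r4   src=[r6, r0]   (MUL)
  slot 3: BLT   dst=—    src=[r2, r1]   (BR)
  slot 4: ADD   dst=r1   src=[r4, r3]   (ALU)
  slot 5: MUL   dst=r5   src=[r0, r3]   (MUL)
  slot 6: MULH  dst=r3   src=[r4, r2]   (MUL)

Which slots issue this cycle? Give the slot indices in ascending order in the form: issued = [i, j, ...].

issued = [0, 1]

#0 ALU src=r1,r4 dispatched  <A:1 Mu:2 Ld:2 B:1 rd:3 wr:2>
#1 ALU src=r3,r1 dispatched  <A:0 Mu:2 Ld:2 B:1 rd:1 wr:1>
#2 MUL src=r6,r0 held:RD_PORT  <A:0 Mu:2 Ld:2 B:1 rd:1 wr:1>
#3 BR src=r2,r1 held:RD_PORT  <A:0 Mu:2 Ld:2 B:1 rd:1 wr:1>
#4 ALU src=r4,r3 held:FU  <A:0 Mu:2 Ld:2 B:1 rd:1 wr:1>
#5 MUL src=r0,r3 held:RD_PORT  <A:0 Mu:2 Ld:2 B:1 rd:1 wr:1>
#6 MUL src=r4,r2 held:RD_PORT  <A:0 Mu:2 Ld:2 B:1 rd:1 wr:1>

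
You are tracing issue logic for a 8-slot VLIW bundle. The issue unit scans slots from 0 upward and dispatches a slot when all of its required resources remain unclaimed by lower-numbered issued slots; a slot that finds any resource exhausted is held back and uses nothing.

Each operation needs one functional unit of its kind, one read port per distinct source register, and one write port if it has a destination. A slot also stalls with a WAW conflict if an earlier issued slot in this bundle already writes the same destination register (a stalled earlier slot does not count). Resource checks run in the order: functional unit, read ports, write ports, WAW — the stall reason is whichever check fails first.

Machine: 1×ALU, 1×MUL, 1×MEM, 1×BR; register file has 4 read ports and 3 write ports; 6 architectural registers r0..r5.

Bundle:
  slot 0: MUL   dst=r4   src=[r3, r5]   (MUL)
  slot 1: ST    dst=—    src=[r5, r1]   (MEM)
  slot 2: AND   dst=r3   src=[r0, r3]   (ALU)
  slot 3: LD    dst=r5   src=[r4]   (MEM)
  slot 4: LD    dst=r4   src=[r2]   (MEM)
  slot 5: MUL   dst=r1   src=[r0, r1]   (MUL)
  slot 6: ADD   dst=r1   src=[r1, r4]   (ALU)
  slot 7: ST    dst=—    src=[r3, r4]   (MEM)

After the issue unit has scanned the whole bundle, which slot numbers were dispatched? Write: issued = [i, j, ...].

#0 MUL src=r3,r5 dispatched  <A:1 Mu:0 Ld:1 B:1 rd:2 wr:2>
#1 MEM src=r5,r1 dispatched  <A:1 Mu:0 Ld:0 B:1 rd:0 wr:2>
#2 ALU src=r0,r3 held:RD_PORT  <A:1 Mu:0 Ld:0 B:1 rd:0 wr:2>
#3 MEM src=r4 held:FU  <A:1 Mu:0 Ld:0 B:1 rd:0 wr:2>
#4 MEM src=r2 held:FU  <A:1 Mu:0 Ld:0 B:1 rd:0 wr:2>
#5 MUL src=r0,r1 held:FU  <A:1 Mu:0 Ld:0 B:1 rd:0 wr:2>
#6 ALU src=r1,r4 held:RD_PORT  <A:1 Mu:0 Ld:0 B:1 rd:0 wr:2>
#7 MEM src=r3,r4 held:FU  <A:1 Mu:0 Ld:0 B:1 rd:0 wr:2>

issued = [0, 1]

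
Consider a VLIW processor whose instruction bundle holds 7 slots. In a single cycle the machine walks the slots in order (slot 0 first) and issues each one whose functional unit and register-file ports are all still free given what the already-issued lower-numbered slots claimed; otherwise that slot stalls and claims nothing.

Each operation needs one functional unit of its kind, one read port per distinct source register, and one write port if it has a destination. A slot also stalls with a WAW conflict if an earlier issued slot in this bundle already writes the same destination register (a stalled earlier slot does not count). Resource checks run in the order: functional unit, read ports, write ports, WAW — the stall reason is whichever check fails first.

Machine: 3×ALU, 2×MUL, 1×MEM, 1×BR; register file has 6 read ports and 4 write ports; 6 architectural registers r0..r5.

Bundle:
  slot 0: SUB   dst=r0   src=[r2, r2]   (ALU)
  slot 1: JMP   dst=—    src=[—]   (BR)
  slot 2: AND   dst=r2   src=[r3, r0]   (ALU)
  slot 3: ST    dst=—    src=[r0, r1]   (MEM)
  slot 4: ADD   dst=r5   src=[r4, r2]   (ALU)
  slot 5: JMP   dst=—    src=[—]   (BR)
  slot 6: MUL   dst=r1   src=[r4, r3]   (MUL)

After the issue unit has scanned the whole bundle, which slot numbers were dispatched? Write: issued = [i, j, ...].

issued = [0, 1, 2, 3]

slot 0 (ALU): ISSUE — free A2,Mu2,Ld1,B1 rp5 wp3
slot 1 (BR): ISSUE — free A2,Mu2,Ld1,B0 rp5 wp3
slot 2 (ALU): ISSUE — free A1,Mu2,Ld1,B0 rp3 wp2
slot 3 (MEM): ISSUE — free A1,Mu2,Ld0,B0 rp1 wp2
slot 4 (ALU): stall RD_PORT — free A1,Mu2,Ld0,B0 rp1 wp2
slot 5 (BR): stall FU — free A1,Mu2,Ld0,B0 rp1 wp2
slot 6 (MUL): stall RD_PORT — free A1,Mu2,Ld0,B0 rp1 wp2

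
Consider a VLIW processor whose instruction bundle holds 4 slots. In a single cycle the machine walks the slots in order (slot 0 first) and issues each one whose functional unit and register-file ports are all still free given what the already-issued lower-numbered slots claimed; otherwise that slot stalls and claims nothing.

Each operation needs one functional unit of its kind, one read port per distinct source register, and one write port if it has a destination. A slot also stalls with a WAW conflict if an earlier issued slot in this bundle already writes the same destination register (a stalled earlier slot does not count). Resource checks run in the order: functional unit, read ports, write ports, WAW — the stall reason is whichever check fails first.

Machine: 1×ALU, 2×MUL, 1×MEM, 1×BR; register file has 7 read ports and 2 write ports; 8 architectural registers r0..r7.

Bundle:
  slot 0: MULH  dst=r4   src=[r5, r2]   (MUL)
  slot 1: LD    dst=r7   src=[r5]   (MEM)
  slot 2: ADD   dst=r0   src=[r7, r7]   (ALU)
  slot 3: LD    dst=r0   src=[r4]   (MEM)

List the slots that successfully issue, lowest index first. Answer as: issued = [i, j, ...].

  0. MUL→r4 ⇒ go  {1A/1Mu/1Ld/1B | 5r 1w}
  1. MEM→r7 ⇒ go  {1A/1Mu/0Ld/1B | 4r 0w}
  2. ALU→r0 ⇒ no(WR_PORT)  {1A/1Mu/0Ld/1B | 4r 0w}
  3. MEM→r0 ⇒ no(FU)  {1A/1Mu/0Ld/1B | 4r 0w}

issued = [0, 1]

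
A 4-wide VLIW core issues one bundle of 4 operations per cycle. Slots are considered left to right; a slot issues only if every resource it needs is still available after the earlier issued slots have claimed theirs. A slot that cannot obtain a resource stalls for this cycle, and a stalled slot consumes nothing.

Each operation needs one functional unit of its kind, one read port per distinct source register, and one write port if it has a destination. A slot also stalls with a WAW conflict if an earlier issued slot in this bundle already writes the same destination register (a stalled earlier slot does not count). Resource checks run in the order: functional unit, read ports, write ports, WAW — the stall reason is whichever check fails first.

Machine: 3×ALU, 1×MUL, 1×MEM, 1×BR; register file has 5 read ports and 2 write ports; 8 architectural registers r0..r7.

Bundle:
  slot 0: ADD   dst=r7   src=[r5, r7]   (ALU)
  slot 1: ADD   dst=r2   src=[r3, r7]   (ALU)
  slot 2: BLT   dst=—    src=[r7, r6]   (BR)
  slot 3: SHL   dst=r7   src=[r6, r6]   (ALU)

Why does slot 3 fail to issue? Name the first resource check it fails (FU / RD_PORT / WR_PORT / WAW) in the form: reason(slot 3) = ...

reason(slot 3) = WR_PORT

  0. ALU→r7 ⇒ go  {2A/1Mu/1Ld/1B | 3r 1w}
  1. ALU→r2 ⇒ go  {1A/1Mu/1Ld/1B | 1r 0w}
  2. BR ⇒ no(RD_PORT)  {1A/1Mu/1Ld/1B | 1r 0w}
  3. ALU→r7 ⇒ no(WR_PORT)  {1A/1Mu/1Ld/1B | 1r 0w}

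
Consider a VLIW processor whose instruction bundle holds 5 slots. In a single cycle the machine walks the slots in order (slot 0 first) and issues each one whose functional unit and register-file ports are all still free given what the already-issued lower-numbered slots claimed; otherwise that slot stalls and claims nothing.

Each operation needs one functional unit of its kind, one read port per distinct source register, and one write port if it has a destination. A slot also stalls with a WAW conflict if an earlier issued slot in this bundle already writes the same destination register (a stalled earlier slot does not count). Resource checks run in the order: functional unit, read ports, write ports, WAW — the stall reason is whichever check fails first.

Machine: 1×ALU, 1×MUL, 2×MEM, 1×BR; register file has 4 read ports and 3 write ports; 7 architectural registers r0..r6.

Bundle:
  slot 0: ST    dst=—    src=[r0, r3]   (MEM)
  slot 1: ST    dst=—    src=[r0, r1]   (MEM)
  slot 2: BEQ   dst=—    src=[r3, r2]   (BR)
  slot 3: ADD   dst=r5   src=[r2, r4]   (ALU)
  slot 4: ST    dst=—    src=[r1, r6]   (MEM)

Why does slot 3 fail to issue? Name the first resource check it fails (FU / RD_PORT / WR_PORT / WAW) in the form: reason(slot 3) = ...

slot 0 (MEM): ISSUE — free A1,Mu1,Ld1,B1 rp2 wp3
slot 1 (MEM): ISSUE — free A1,Mu1,Ld0,B1 rp0 wp3
slot 2 (BR): stall RD_PORT — free A1,Mu1,Ld0,B1 rp0 wp3
slot 3 (ALU): stall RD_PORT — free A1,Mu1,Ld0,B1 rp0 wp3
slot 4 (MEM): stall FU — free A1,Mu1,Ld0,B1 rp0 wp3

reason(slot 3) = RD_PORT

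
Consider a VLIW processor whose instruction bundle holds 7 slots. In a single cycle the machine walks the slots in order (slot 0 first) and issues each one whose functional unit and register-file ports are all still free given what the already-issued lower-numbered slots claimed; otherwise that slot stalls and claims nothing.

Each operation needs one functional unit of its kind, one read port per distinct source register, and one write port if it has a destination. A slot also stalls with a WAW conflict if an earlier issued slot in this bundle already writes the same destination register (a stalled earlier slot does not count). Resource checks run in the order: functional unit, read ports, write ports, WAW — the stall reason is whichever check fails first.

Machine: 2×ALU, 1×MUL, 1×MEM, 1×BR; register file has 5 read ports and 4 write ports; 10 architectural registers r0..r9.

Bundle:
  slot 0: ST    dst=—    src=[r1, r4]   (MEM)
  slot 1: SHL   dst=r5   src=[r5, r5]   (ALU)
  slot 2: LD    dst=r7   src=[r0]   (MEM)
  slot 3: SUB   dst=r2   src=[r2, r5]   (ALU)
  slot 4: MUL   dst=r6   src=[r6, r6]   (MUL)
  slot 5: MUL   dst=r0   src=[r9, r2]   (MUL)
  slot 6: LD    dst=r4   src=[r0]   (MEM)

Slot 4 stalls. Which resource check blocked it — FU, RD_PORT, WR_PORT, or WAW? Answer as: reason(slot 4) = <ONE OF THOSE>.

reason(slot 4) = RD_PORT

(0) want 1×MEM +2rd +0wr — yes → AL2|MU1|ME0|BR1|rd3|wr4
(1) want 1×ALU +1rd +1wr — yes → AL1|MU1|ME0|BR1|rd2|wr3
(2) want 1×MEM +1rd +1wr — FU → AL1|MU1|ME0|BR1|rd2|wr3
(3) want 1×ALU +2rd +1wr — yes → AL0|MU1|ME0|BR1|rd0|wr2
(4) want 1×MUL +1rd +1wr — RD_PORT → AL0|MU1|ME0|BR1|rd0|wr2
(5) want 1×MUL +2rd +1wr — RD_PORT → AL0|MU1|ME0|BR1|rd0|wr2
(6) want 1×MEM +1rd +1wr — FU → AL0|MU1|ME0|BR1|rd0|wr2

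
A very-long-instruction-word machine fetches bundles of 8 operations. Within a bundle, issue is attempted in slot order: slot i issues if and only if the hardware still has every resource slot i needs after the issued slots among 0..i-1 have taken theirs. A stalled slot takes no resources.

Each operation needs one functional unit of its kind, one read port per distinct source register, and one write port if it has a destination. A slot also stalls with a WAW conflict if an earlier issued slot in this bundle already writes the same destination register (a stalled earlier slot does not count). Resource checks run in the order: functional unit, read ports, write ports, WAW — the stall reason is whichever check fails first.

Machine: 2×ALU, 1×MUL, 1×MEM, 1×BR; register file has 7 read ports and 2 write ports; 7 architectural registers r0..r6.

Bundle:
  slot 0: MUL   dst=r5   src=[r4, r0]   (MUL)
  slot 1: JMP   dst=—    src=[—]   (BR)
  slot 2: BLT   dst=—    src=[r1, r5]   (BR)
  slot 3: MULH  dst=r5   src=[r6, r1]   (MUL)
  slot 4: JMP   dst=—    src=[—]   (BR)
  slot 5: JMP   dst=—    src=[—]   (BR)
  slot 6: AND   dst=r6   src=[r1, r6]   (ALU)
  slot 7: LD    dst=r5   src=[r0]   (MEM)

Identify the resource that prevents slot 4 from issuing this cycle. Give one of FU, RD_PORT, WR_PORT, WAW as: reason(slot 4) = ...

[0] MUL needs rd=2 wr=1: ok; after: ALU=2 MUL=0 MEM=1 BR=1, R=5, W=1
[1] BR needs rd=0 wr=0: ok; after: ALU=2 MUL=0 MEM=1 BR=0, R=5, W=1
[2] BR needs rd=2 wr=0: FU; after: ALU=2 MUL=0 MEM=1 BR=0, R=5, W=1
[3] MUL needs rd=2 wr=1: FU; after: ALU=2 MUL=0 MEM=1 BR=0, R=5, W=1
[4] BR needs rd=0 wr=0: FU; after: ALU=2 MUL=0 MEM=1 BR=0, R=5, W=1
[5] BR needs rd=0 wr=0: FU; after: ALU=2 MUL=0 MEM=1 BR=0, R=5, W=1
[6] ALU needs rd=2 wr=1: ok; after: ALU=1 MUL=0 MEM=1 BR=0, R=3, W=0
[7] MEM needs rd=1 wr=1: WR_PORT; after: ALU=1 MUL=0 MEM=1 BR=0, R=3, W=0

reason(slot 4) = FU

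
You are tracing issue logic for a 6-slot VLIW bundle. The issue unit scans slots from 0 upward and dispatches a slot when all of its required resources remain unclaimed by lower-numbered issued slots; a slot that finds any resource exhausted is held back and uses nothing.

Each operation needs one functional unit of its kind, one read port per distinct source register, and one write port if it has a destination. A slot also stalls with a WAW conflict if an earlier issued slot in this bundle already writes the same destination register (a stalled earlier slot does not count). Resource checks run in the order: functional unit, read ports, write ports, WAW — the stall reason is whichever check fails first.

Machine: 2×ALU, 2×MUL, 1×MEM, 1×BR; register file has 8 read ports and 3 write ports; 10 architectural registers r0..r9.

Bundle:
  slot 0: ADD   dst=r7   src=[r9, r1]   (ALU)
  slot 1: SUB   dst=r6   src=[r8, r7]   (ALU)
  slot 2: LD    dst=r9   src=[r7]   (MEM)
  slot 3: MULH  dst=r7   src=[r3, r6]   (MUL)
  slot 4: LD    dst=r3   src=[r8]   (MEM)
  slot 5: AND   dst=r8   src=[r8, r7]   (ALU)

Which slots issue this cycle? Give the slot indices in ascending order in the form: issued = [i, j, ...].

[0] ALU needs rd=2 wr=1: ok; after: ALU=1 MUL=2 MEM=1 BR=1, R=6, W=2
[1] ALU needs rd=2 wr=1: ok; after: ALU=0 MUL=2 MEM=1 BR=1, R=4, W=1
[2] MEM needs rd=1 wr=1: ok; after: ALU=0 MUL=2 MEM=0 BR=1, R=3, W=0
[3] MUL needs rd=2 wr=1: WR_PORT; after: ALU=0 MUL=2 MEM=0 BR=1, R=3, W=0
[4] MEM needs rd=1 wr=1: FU; after: ALU=0 MUL=2 MEM=0 BR=1, R=3, W=0
[5] ALU needs rd=2 wr=1: FU; after: ALU=0 MUL=2 MEM=0 BR=1, R=3, W=0

issued = [0, 1, 2]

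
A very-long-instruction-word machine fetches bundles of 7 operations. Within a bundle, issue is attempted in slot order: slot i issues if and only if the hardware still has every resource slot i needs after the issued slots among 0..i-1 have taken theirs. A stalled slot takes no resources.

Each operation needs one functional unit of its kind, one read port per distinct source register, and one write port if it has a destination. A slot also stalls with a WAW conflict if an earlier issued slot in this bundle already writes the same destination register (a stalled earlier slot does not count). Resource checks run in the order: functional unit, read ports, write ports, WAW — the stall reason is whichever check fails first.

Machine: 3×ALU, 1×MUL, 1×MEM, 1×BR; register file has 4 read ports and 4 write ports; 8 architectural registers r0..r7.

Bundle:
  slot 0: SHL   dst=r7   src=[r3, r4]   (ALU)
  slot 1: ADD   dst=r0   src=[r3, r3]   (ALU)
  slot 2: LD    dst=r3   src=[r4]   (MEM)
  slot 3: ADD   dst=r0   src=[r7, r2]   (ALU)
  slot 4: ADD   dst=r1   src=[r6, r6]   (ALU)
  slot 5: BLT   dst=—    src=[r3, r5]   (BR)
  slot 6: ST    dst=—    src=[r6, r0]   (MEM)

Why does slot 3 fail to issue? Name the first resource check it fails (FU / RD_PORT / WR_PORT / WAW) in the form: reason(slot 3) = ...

reason(slot 3) = RD_PORT

slot 0 (ALU): ISSUE — free A2,Mu1,Ld1,B1 rp2 wp3
slot 1 (ALU): ISSUE — free A1,Mu1,Ld1,B1 rp1 wp2
slot 2 (MEM): ISSUE — free A1,Mu1,Ld0,B1 rp0 wp1
slot 3 (ALU): stall RD_PORT — free A1,Mu1,Ld0,B1 rp0 wp1
slot 4 (ALU): stall RD_PORT — free A1,Mu1,Ld0,B1 rp0 wp1
slot 5 (BR): stall RD_PORT — free A1,Mu1,Ld0,B1 rp0 wp1
slot 6 (MEM): stall FU — free A1,Mu1,Ld0,B1 rp0 wp1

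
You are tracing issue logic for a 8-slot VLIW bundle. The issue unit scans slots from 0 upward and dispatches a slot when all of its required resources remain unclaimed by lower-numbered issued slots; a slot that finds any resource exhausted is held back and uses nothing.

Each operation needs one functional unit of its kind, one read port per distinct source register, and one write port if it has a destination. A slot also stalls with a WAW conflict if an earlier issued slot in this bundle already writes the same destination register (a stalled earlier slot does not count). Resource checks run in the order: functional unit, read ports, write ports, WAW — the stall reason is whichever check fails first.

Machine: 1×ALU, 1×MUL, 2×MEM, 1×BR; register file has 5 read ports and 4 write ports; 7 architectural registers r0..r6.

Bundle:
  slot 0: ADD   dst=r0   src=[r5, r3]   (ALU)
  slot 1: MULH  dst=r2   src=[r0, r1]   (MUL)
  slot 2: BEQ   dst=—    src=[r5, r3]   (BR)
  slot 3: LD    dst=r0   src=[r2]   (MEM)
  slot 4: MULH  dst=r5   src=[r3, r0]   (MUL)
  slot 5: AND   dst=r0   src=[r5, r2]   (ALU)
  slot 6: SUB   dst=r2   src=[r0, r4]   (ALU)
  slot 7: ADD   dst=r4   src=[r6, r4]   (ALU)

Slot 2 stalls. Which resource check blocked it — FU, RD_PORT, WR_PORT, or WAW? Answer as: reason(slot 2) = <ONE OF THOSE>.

reason(slot 2) = RD_PORT

(0) want 1×ALU +2rd +1wr — yes → AL0|MU1|ME2|BR1|rd3|wr3
(1) want 1×MUL +2rd +1wr — yes → AL0|MU0|ME2|BR1|rd1|wr2
(2) want 1×BR +2rd +0wr — RD_PORT → AL0|MU0|ME2|BR1|rd1|wr2
(3) want 1×MEM +1rd +1wr — WAW → AL0|MU0|ME2|BR1|rd1|wr2
(4) want 1×MUL +2rd +1wr — FU → AL0|MU0|ME2|BR1|rd1|wr2
(5) want 1×ALU +2rd +1wr — FU → AL0|MU0|ME2|BR1|rd1|wr2
(6) want 1×ALU +2rd +1wr — FU → AL0|MU0|ME2|BR1|rd1|wr2
(7) want 1×ALU +2rd +1wr — FU → AL0|MU0|ME2|BR1|rd1|wr2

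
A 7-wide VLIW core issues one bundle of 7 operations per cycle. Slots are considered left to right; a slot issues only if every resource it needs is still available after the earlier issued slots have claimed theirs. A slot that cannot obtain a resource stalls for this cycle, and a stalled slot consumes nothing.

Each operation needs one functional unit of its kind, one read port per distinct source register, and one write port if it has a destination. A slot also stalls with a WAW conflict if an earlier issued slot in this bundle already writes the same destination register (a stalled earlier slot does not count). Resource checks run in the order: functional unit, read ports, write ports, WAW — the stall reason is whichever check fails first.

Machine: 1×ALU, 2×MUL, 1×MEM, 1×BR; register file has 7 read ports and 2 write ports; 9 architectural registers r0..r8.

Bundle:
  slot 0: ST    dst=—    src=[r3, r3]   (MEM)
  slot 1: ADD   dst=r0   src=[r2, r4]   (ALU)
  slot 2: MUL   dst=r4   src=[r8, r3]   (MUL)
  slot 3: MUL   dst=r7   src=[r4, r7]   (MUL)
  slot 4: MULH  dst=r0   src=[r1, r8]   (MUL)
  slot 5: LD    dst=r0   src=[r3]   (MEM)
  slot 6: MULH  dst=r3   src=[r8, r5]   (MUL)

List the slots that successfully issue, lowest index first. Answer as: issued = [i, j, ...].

[0] MEM needs rd=1 wr=0: ok; after: ALU=1 MUL=2 MEM=0 BR=1, R=6, W=2
[1] ALU needs rd=2 wr=1: ok; after: ALU=0 MUL=2 MEM=0 BR=1, R=4, W=1
[2] MUL needs rd=2 wr=1: ok; after: ALU=0 MUL=1 MEM=0 BR=1, R=2, W=0
[3] MUL needs rd=2 wr=1: WR_PORT; after: ALU=0 MUL=1 MEM=0 BR=1, R=2, W=0
[4] MUL needs rd=2 wr=1: WR_PORT; after: ALU=0 MUL=1 MEM=0 BR=1, R=2, W=0
[5] MEM needs rd=1 wr=1: FU; after: ALU=0 MUL=1 MEM=0 BR=1, R=2, W=0
[6] MUL needs rd=2 wr=1: WR_PORT; after: ALU=0 MUL=1 MEM=0 BR=1, R=2, W=0

issued = [0, 1, 2]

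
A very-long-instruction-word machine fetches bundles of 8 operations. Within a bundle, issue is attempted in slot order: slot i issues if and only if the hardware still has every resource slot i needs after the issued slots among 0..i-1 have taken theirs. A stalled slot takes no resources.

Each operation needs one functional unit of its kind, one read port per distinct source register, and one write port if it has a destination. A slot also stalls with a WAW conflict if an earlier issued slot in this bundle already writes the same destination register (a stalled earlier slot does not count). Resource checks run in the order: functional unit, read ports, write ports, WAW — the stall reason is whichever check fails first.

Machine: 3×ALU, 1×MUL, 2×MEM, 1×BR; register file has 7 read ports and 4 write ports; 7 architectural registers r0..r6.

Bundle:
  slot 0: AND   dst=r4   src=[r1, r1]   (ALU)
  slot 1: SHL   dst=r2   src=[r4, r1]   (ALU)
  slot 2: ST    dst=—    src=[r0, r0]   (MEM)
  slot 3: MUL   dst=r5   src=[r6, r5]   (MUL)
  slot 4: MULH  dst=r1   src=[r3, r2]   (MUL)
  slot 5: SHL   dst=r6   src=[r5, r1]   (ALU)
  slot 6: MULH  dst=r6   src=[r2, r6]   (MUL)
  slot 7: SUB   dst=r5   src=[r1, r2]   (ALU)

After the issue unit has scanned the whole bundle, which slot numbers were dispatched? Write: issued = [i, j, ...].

issued = [0, 1, 2, 3]

(0) want 1×ALU +1rd +1wr — yes → AL2|MU1|ME2|BR1|rd6|wr3
(1) want 1×ALU +2rd +1wr — yes → AL1|MU1|ME2|BR1|rd4|wr2
(2) want 1×MEM +1rd +0wr — yes → AL1|MU1|ME1|BR1|rd3|wr2
(3) want 1×MUL +2rd +1wr — yes → AL1|MU0|ME1|BR1|rd1|wr1
(4) want 1×MUL +2rd +1wr — FU → AL1|MU0|ME1|BR1|rd1|wr1
(5) want 1×ALU +2rd +1wr — RD_PORT → AL1|MU0|ME1|BR1|rd1|wr1
(6) want 1×MUL +2rd +1wr — FU → AL1|MU0|ME1|BR1|rd1|wr1
(7) want 1×ALU +2rd +1wr — RD_PORT → AL1|MU0|ME1|BR1|rd1|wr1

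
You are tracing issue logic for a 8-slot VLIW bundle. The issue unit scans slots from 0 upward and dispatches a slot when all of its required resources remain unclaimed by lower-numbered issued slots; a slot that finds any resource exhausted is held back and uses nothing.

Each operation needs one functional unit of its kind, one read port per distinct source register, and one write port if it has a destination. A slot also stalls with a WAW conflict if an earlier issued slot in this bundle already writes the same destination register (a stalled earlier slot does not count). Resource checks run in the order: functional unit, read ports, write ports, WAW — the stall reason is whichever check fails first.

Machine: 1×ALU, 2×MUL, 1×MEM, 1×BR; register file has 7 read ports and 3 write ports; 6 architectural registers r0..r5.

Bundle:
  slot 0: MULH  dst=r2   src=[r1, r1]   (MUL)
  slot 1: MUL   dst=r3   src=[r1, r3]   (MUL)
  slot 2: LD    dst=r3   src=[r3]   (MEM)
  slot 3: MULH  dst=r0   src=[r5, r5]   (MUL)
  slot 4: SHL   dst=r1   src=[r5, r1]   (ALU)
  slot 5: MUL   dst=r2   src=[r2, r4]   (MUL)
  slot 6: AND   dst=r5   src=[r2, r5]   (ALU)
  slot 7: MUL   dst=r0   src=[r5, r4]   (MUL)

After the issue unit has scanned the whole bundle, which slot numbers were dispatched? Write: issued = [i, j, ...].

  0. MUL→r2 ⇒ go  {1A/1Mu/1Ld/1B | 6r 2w}
  1. MUL→r3 ⇒ go  {1A/0Mu/1Ld/1B | 4r 1w}
  2. MEM→r3 ⇒ no(WAW)  {1A/0Mu/1Ld/1B | 4r 1w}
  3. MUL→r0 ⇒ no(FU)  {1A/0Mu/1Ld/1B | 4r 1w}
  4. ALU→r1 ⇒ go  {0A/0Mu/1Ld/1B | 2r 0w}
  5. MUL→r2 ⇒ no(FU)  {0A/0Mu/1Ld/1B | 2r 0w}
  6. ALU→r5 ⇒ no(FU)  {0A/0Mu/1Ld/1B | 2r 0w}
  7. MUL→r0 ⇒ no(FU)  {0A/0Mu/1Ld/1B | 2r 0w}

issued = [0, 1, 4]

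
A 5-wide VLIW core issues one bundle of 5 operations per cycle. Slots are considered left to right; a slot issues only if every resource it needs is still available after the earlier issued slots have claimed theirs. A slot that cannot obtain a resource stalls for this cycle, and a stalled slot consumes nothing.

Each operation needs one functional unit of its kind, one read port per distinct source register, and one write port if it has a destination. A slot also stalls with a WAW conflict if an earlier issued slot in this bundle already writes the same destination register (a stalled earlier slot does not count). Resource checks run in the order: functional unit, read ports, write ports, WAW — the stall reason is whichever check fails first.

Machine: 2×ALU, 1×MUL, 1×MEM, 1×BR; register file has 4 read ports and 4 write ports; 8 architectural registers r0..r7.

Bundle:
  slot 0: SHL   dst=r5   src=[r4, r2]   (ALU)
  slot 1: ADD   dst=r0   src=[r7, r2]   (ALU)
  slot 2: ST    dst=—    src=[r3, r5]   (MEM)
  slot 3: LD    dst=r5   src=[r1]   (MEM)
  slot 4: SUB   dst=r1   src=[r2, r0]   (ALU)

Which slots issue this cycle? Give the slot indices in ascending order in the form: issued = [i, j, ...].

issued = [0, 1]

#0 ALU src=r4,r2 dispatched  <A:1 Mu:1 Ld:1 B:1 rd:2 wr:3>
#1 ALU src=r7,r2 dispatched  <A:0 Mu:1 Ld:1 B:1 rd:0 wr:2>
#2 MEM src=r3,r5 held:RD_PORT  <A:0 Mu:1 Ld:1 B:1 rd:0 wr:2>
#3 MEM src=r1 held:RD_PORT  <A:0 Mu:1 Ld:1 B:1 rd:0 wr:2>
#4 ALU src=r2,r0 held:FU  <A:0 Mu:1 Ld:1 B:1 rd:0 wr:2>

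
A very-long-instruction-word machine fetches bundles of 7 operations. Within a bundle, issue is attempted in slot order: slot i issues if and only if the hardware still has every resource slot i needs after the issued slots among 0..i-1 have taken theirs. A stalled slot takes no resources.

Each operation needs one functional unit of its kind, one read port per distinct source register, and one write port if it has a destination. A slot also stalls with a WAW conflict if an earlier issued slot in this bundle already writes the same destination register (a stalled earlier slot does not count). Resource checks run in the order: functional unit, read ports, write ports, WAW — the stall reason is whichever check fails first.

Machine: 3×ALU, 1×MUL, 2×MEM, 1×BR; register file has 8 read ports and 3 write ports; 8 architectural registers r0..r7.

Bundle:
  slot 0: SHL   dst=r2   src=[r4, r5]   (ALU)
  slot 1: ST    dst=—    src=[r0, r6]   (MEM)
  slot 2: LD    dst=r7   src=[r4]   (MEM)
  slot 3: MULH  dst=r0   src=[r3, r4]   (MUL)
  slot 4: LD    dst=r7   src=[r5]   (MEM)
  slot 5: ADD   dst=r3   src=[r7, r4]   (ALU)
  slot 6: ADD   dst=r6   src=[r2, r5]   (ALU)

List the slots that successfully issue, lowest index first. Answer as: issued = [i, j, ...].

issued = [0, 1, 2, 3]

#0 ALU src=r4,r5 dispatched  <A:2 Mu:1 Ld:2 B:1 rd:6 wr:2>
#1 MEM src=r0,r6 dispatched  <A:2 Mu:1 Ld:1 B:1 rd:4 wr:2>
#2 MEM src=r4 dispatched  <A:2 Mu:1 Ld:0 B:1 rd:3 wr:1>
#3 MUL src=r3,r4 dispatched  <A:2 Mu:0 Ld:0 B:1 rd:1 wr:0>
#4 MEM src=r5 held:FU  <A:2 Mu:0 Ld:0 B:1 rd:1 wr:0>
#5 ALU src=r7,r4 held:RD_PORT  <A:2 Mu:0 Ld:0 B:1 rd:1 wr:0>
#6 ALU src=r2,r5 held:RD_PORT  <A:2 Mu:0 Ld:0 B:1 rd:1 wr:0>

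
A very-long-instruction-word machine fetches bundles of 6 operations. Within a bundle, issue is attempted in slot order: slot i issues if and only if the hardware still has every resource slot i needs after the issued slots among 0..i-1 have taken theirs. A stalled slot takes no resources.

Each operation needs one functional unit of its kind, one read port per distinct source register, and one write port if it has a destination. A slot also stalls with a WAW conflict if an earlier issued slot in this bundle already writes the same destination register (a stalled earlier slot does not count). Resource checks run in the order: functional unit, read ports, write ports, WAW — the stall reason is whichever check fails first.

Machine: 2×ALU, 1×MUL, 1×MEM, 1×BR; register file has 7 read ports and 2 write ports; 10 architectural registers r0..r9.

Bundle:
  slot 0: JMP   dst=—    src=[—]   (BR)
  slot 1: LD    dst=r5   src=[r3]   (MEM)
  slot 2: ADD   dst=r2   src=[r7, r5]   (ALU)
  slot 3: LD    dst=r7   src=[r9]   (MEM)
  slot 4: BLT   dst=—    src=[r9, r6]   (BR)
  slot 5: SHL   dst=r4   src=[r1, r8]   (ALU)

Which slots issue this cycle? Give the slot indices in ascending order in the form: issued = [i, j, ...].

issued = [0, 1, 2]

  0. BR ⇒ go  {2A/1Mu/1Ld/0B | 7r 2w}
  1. MEM→r5 ⇒ go  {2A/1Mu/0Ld/0B | 6r 1w}
  2. ALU→r2 ⇒ go  {1A/1Mu/0Ld/0B | 4r 0w}
  3. MEM→r7 ⇒ no(FU)  {1A/1Mu/0Ld/0B | 4r 0w}
  4. BR ⇒ no(FU)  {1A/1Mu/0Ld/0B | 4r 0w}
  5. ALU→r4 ⇒ no(WR_PORT)  {1A/1Mu/0Ld/0B | 4r 0w}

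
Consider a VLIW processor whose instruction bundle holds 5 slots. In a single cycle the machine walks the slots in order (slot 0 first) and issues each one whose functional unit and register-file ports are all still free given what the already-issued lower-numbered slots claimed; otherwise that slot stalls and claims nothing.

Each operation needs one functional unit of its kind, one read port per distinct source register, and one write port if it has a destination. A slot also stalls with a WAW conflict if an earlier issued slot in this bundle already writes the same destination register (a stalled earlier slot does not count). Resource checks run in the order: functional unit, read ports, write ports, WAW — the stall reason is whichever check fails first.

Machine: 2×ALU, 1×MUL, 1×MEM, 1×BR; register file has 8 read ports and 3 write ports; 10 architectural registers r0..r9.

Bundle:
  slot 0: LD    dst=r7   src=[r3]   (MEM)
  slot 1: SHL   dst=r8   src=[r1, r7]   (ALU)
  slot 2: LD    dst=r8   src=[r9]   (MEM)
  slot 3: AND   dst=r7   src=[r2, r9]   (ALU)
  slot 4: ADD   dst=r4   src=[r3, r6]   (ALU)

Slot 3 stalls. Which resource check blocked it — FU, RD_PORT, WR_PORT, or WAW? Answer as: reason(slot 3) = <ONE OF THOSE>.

reason(slot 3) = WAW

slot 0 (MEM): ISSUE — free A2,Mu1,Ld0,B1 rp7 wp2
slot 1 (ALU): ISSUE — free A1,Mu1,Ld0,B1 rp5 wp1
slot 2 (MEM): stall FU — free A1,Mu1,Ld0,B1 rp5 wp1
slot 3 (ALU): stall WAW — free A1,Mu1,Ld0,B1 rp5 wp1
slot 4 (ALU): ISSUE — free A0,Mu1,Ld0,B1 rp3 wp0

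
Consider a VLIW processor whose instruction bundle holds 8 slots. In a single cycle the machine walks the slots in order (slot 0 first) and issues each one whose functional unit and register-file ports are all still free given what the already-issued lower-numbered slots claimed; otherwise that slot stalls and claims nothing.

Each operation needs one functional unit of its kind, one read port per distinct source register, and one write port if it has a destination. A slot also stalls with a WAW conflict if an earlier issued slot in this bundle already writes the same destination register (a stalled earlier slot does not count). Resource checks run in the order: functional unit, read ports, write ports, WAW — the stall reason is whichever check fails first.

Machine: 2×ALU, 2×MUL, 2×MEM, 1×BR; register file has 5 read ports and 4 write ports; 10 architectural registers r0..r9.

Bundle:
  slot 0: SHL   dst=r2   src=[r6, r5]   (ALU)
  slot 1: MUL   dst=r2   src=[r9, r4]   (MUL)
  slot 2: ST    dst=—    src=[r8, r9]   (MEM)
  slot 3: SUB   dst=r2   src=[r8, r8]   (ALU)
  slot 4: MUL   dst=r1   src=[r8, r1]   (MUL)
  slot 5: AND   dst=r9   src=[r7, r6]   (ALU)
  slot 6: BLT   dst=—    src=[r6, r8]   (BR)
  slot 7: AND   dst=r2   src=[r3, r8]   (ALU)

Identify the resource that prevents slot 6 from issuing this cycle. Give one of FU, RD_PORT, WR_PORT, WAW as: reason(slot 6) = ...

(0) want 1×ALU +2rd +1wr — yes → AL1|MU2|ME2|BR1|rd3|wr3
(1) want 1×MUL +2rd +1wr — WAW → AL1|MU2|ME2|BR1|rd3|wr3
(2) want 1×MEM +2rd +0wr — yes → AL1|MU2|ME1|BR1|rd1|wr3
(3) want 1×ALU +1rd +1wr — WAW → AL1|MU2|ME1|BR1|rd1|wr3
(4) want 1×MUL +2rd +1wr — RD_PORT → AL1|MU2|ME1|BR1|rd1|wr3
(5) want 1×ALU +2rd +1wr — RD_PORT → AL1|MU2|ME1|BR1|rd1|wr3
(6) want 1×BR +2rd +0wr — RD_PORT → AL1|MU2|ME1|BR1|rd1|wr3
(7) want 1×ALU +2rd +1wr — RD_PORT → AL1|MU2|ME1|BR1|rd1|wr3

reason(slot 6) = RD_PORT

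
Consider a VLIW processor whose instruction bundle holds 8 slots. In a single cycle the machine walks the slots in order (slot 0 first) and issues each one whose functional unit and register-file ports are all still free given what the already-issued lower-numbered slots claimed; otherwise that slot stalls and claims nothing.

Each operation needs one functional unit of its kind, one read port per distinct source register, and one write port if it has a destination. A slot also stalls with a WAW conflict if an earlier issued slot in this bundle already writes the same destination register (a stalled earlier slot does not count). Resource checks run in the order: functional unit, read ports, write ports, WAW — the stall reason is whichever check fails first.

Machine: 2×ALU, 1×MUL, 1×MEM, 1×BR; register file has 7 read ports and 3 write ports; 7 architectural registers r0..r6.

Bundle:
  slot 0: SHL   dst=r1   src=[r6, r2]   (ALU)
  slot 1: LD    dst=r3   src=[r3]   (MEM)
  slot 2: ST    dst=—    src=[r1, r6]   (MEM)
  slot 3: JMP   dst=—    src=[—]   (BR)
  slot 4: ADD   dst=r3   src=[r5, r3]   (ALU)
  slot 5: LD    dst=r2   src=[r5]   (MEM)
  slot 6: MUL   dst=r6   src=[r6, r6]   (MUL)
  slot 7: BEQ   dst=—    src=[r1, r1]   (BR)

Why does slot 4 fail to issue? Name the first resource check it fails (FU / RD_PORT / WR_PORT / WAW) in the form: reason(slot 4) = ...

reason(slot 4) = WAW

slot 0 (ALU): ISSUE — free A1,Mu1,Ld1,B1 rp5 wp2
slot 1 (MEM): ISSUE — free A1,Mu1,Ld0,B1 rp4 wp1
slot 2 (MEM): stall FU — free A1,Mu1,Ld0,B1 rp4 wp1
slot 3 (BR): ISSUE — free A1,Mu1,Ld0,B0 rp4 wp1
slot 4 (ALU): stall WAW — free A1,Mu1,Ld0,B0 rp4 wp1
slot 5 (MEM): stall FU — free A1,Mu1,Ld0,B0 rp4 wp1
slot 6 (MUL): ISSUE — free A1,Mu0,Ld0,B0 rp3 wp0
slot 7 (BR): stall FU — free A1,Mu0,Ld0,B0 rp3 wp0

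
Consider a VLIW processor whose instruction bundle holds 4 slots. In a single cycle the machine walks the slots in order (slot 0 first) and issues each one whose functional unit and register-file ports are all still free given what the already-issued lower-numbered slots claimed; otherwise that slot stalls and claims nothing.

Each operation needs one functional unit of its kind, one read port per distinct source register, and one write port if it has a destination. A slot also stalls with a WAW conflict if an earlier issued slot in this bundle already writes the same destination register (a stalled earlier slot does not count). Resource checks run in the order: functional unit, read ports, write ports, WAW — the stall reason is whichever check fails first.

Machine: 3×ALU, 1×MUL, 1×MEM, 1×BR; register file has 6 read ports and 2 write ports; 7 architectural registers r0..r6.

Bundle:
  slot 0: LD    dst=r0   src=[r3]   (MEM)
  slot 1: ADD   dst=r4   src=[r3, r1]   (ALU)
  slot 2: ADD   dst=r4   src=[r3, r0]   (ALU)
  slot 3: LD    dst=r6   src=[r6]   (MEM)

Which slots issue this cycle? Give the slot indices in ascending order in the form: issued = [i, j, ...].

slot 0 (MEM): ISSUE — free A3,Mu1,Ld0,B1 rp5 wp1
slot 1 (ALU): ISSUE — free A2,Mu1,Ld0,B1 rp3 wp0
slot 2 (ALU): stall WR_PORT — free A2,Mu1,Ld0,B1 rp3 wp0
slot 3 (MEM): stall FU — free A2,Mu1,Ld0,B1 rp3 wp0

issued = [0, 1]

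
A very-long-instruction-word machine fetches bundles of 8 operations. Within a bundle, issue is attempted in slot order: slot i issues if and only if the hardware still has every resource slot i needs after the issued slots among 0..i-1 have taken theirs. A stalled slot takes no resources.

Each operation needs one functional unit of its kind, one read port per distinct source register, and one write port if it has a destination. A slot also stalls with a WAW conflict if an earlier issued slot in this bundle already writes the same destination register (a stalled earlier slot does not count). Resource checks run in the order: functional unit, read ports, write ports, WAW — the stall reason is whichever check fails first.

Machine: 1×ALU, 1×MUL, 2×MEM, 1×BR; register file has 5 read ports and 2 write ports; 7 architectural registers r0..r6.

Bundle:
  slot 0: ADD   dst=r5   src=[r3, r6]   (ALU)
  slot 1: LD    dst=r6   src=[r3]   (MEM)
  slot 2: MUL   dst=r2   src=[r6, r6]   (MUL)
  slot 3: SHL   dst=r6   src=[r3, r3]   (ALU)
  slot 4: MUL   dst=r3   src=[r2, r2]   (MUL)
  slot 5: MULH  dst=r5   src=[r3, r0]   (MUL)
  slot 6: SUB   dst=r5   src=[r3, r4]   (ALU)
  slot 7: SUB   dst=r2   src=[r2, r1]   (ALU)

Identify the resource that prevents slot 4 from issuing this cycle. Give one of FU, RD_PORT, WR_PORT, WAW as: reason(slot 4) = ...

reason(slot 4) = WR_PORT

[0] ALU needs rd=2 wr=1: ok; after: ALU=0 MUL=1 MEM=2 BR=1, R=3, W=1
[1] MEM needs rd=1 wr=1: ok; after: ALU=0 MUL=1 MEM=1 BR=1, R=2, W=0
[2] MUL needs rd=1 wr=1: WR_PORT; after: ALU=0 MUL=1 MEM=1 BR=1, R=2, W=0
[3] ALU needs rd=1 wr=1: FU; after: ALU=0 MUL=1 MEM=1 BR=1, R=2, W=0
[4] MUL needs rd=1 wr=1: WR_PORT; after: ALU=0 MUL=1 MEM=1 BR=1, R=2, W=0
[5] MUL needs rd=2 wr=1: WR_PORT; after: ALU=0 MUL=1 MEM=1 BR=1, R=2, W=0
[6] ALU needs rd=2 wr=1: FU; after: ALU=0 MUL=1 MEM=1 BR=1, R=2, W=0
[7] ALU needs rd=2 wr=1: FU; after: ALU=0 MUL=1 MEM=1 BR=1, R=2, W=0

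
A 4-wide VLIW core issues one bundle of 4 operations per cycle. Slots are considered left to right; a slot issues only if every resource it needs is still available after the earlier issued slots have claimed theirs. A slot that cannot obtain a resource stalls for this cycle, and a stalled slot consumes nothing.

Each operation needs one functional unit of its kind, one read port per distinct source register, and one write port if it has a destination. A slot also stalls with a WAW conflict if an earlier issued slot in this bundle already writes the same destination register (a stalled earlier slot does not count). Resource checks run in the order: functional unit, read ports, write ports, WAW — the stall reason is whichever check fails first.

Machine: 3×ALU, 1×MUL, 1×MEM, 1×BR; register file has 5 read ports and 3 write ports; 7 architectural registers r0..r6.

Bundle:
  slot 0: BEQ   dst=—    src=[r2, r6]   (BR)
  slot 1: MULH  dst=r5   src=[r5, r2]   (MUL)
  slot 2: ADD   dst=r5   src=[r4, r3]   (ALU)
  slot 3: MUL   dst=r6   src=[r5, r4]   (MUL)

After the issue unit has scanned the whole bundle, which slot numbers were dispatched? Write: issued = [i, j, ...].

[0] BR needs rd=2 wr=0: ok; after: ALU=3 MUL=1 MEM=1 BR=0, R=3, W=3
[1] MUL needs rd=2 wr=1: ok; after: ALU=3 MUL=0 MEM=1 BR=0, R=1, W=2
[2] ALU needs rd=2 wr=1: RD_PORT; after: ALU=3 MUL=0 MEM=1 BR=0, R=1, W=2
[3] MUL needs rd=2 wr=1: FU; after: ALU=3 MUL=0 MEM=1 BR=0, R=1, W=2

issued = [0, 1]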